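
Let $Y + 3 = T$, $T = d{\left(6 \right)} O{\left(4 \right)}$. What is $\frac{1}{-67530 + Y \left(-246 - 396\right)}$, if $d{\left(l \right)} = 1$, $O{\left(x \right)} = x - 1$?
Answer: $- \frac{1}{67530} \approx -1.4808 \cdot 10^{-5}$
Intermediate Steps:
$O{\left(x \right)} = -1 + x$
$T = 3$ ($T = 1 \left(-1 + 4\right) = 1 \cdot 3 = 3$)
$Y = 0$ ($Y = -3 + 3 = 0$)
$\frac{1}{-67530 + Y \left(-246 - 396\right)} = \frac{1}{-67530 + 0 \left(-246 - 396\right)} = \frac{1}{-67530 + 0 \left(-642\right)} = \frac{1}{-67530 + 0} = \frac{1}{-67530} = - \frac{1}{67530}$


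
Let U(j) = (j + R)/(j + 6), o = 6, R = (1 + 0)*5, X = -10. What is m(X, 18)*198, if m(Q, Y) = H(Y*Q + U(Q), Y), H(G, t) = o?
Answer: 1188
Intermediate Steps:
R = 5 (R = 1*5 = 5)
U(j) = (5 + j)/(6 + j) (U(j) = (j + 5)/(j + 6) = (5 + j)/(6 + j))
H(G, t) = 6
m(Q, Y) = 6
m(X, 18)*198 = 6*198 = 1188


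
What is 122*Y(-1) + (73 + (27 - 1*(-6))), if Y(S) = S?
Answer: -16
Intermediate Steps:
122*Y(-1) + (73 + (27 - 1*(-6))) = 122*(-1) + (73 + (27 - 1*(-6))) = -122 + (73 + (27 + 6)) = -122 + (73 + 33) = -122 + 106 = -16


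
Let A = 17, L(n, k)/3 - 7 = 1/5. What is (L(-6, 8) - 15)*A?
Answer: 561/5 ≈ 112.20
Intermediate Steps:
L(n, k) = 108/5 (L(n, k) = 21 + 3/5 = 21 + 3*(⅕) = 21 + ⅗ = 108/5)
(L(-6, 8) - 15)*A = (108/5 - 15)*17 = (33/5)*17 = 561/5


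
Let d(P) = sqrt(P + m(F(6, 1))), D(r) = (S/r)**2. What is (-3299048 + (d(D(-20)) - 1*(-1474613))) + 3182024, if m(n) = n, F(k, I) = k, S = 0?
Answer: 1357589 + sqrt(6) ≈ 1.3576e+6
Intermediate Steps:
D(r) = 0 (D(r) = (0/r)**2 = 0**2 = 0)
d(P) = sqrt(6 + P) (d(P) = sqrt(P + 6) = sqrt(6 + P))
(-3299048 + (d(D(-20)) - 1*(-1474613))) + 3182024 = (-3299048 + (sqrt(6 + 0) - 1*(-1474613))) + 3182024 = (-3299048 + (sqrt(6) + 1474613)) + 3182024 = (-3299048 + (1474613 + sqrt(6))) + 3182024 = (-1824435 + sqrt(6)) + 3182024 = 1357589 + sqrt(6)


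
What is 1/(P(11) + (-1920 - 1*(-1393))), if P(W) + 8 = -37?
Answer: -1/572 ≈ -0.0017483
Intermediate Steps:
P(W) = -45 (P(W) = -8 - 37 = -45)
1/(P(11) + (-1920 - 1*(-1393))) = 1/(-45 + (-1920 - 1*(-1393))) = 1/(-45 + (-1920 + 1393)) = 1/(-45 - 527) = 1/(-572) = -1/572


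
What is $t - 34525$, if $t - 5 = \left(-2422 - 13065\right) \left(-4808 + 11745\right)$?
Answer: $-107467839$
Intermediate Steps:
$t = -107433314$ ($t = 5 + \left(-2422 - 13065\right) \left(-4808 + 11745\right) = 5 - 107433319 = -107433314$)
$t - 34525 = -107433314 - 34525 = -107467839$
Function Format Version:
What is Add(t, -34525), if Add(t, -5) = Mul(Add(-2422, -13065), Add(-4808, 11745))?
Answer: -107467839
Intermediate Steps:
t = -107433314 (t = Add(5, Mul(Add(-2422, -13065), Add(-4808, 11745))) = Add(5, Mul(-15487, 6937)) = Add(5, -107433319) = -107433314)
Add(t, -34525) = Add(-107433314, -34525) = -107467839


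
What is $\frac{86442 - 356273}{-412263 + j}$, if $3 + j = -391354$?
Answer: $\frac{269831}{803620} \approx 0.33577$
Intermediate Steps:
$j = -391357$ ($j = -3 - 391354 = -391357$)
$\frac{86442 - 356273}{-412263 + j} = \frac{86442 - 356273}{-412263 - 391357} = - \frac{269831}{-803620} = \left(-269831\right) \left(- \frac{1}{803620}\right) = \frac{269831}{803620}$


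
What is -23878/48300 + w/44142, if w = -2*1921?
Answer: -4919013/8460550 ≈ -0.58141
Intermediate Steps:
w = -3842
-23878/48300 + w/44142 = -23878/48300 - 3842/44142 = -23878*1/48300 - 3842*1/44142 = -11939/24150 - 1921/22071 = -4919013/8460550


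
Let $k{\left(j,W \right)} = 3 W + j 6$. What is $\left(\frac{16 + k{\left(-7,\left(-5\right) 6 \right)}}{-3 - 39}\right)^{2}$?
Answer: $\frac{3364}{441} \approx 7.6281$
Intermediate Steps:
$k{\left(j,W \right)} = 3 W + 6 j$
$\left(\frac{16 + k{\left(-7,\left(-5\right) 6 \right)}}{-3 - 39}\right)^{2} = \left(\frac{16 + \left(3 \left(\left(-5\right) 6\right) + 6 \left(-7\right)\right)}{-3 - 39}\right)^{2} = \left(\frac{16 + \left(3 \left(-30\right) - 42\right)}{-42}\right)^{2} = \left(\left(16 - 132\right) \left(- \frac{1}{42}\right)\right)^{2} = \left(\left(-116\right) \left(- \frac{1}{42}\right)\right)^{2} = \left(\frac{58}{21}\right)^{2} = \frac{3364}{441}$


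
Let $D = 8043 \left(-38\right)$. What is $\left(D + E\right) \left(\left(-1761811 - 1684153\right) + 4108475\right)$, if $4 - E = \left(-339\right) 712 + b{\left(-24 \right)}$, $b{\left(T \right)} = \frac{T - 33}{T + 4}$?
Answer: $- \frac{851523400767}{20} \approx -4.2576 \cdot 10^{10}$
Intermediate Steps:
$b{\left(T \right)} = \frac{-33 + T}{4 + T}$
$D = -305634$
$E = \frac{4827383}{20}$ ($E = 4 - \left(\left(-339\right) 712 + \frac{-33 - 24}{4 - 24}\right) = 4 - \left(-241368 + \frac{1}{-20} \left(-57\right)\right) = 4 - \left(-241368 - - \frac{57}{20}\right) = 4 - \left(-241368 + \frac{57}{20}\right) = 4 - - \frac{4827303}{20} = 4 + \frac{4827303}{20} = \frac{4827383}{20} \approx 2.4137 \cdot 10^{5}$)
$\left(D + E\right) \left(\left(-1761811 - 1684153\right) + 4108475\right) = \left(-305634 + \frac{4827383}{20}\right) \left(\left(-1761811 - 1684153\right) + 4108475\right) = - \frac{1285297 \left(\left(-1761811 - 1684153\right) + 4108475\right)}{20} = - \frac{1285297 \left(-3445964 + 4108475\right)}{20} = \left(- \frac{1285297}{20}\right) 662511 = - \frac{851523400767}{20}$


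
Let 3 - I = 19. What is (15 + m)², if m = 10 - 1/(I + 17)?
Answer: 576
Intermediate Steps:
I = -16 (I = 3 - 1*19 = 3 - 19 = -16)
m = 9 (m = 10 - 1/(-16 + 17) = 10 - 1/1 = 10 - 1*1 = 10 - 1 = 9)
(15 + m)² = (15 + 9)² = 24² = 576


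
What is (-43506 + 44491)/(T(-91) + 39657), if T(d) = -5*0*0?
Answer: 985/39657 ≈ 0.024838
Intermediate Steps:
T(d) = 0 (T(d) = 0*0 = 0)
(-43506 + 44491)/(T(-91) + 39657) = (-43506 + 44491)/(0 + 39657) = 985/39657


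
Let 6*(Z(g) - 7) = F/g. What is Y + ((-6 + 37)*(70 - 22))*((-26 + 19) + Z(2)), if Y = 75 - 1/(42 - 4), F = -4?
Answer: -15999/38 ≈ -421.03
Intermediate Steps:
Z(g) = 7 - 2/(3*g) (Z(g) = 7 + (-4/g)/6 = 7 - 2/(3*g))
Y = 2849/38 (Y = 75 - 1/38 = 2849/38 ≈ 74.974)
Y + ((-6 + 37)*(70 - 22))*((-26 + 19) + Z(2)) = 2849/38 + ((-6 + 37)*(70 - 22))*((-26 + 19) + (7 - ⅔/2)) = 2849/38 + (31*48)*(-7 + (7 - ⅔*½)) = 2849/38 + 1488*(-7 + (7 - ⅓)) = 2849/38 + 1488*(-7 + 20/3) = 2849/38 + 1488*(-⅓) = 2849/38 - 496 = -15999/38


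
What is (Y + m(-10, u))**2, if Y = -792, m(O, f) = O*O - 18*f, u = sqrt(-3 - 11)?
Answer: 474328 + 24912*I*sqrt(14) ≈ 4.7433e+5 + 93212.0*I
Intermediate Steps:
u = I*sqrt(14) (u = sqrt(-14) = I*sqrt(14) ≈ 3.7417*I)
m(O, f) = O**2 - 18*f
(Y + m(-10, u))**2 = (-792 + ((-10)**2 - 18*I*sqrt(14)))**2 = (-792 + (100 - 18*I*sqrt(14)))**2 = (-692 - 18*I*sqrt(14))**2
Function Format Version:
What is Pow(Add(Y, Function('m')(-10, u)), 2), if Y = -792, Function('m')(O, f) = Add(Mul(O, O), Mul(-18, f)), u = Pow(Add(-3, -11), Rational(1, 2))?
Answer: Add(474328, Mul(24912, I, Pow(14, Rational(1, 2)))) ≈ Add(4.7433e+5, Mul(93212., I))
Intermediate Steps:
u = Mul(I, Pow(14, Rational(1, 2))) (u = Pow(-14, Rational(1, 2)) = Mul(I, Pow(14, Rational(1, 2))) ≈ Mul(3.7417, I))
Function('m')(O, f) = Add(Pow(O, 2), Mul(-18, f))
Pow(Add(Y, Function('m')(-10, u)), 2) = Pow(Add(-792, Add(Pow(-10, 2), Mul(-18, Mul(I, Pow(14, Rational(1, 2)))))), 2) = Pow(Add(-792, Add(100, Mul(-18, I, Pow(14, Rational(1, 2))))), 2) = Pow(Add(-692, Mul(-18, I, Pow(14, Rational(1, 2)))), 2)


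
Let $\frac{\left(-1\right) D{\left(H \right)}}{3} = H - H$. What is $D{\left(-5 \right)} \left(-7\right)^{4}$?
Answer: $0$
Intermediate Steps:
$D{\left(H \right)} = 0$ ($D{\left(H \right)} = - 3 \left(H - H\right) = \left(-3\right) 0 = 0$)
$D{\left(-5 \right)} \left(-7\right)^{4} = 0 \left(-7\right)^{4} = 0 \cdot 2401 = 0$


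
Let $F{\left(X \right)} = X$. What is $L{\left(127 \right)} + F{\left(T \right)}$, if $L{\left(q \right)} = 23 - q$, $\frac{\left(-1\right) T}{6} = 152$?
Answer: $-1016$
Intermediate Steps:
$T = -912$ ($T = \left(-6\right) 152 = -912$)
$L{\left(127 \right)} + F{\left(T \right)} = \left(23 - 127\right) - 912 = -104 - 912 = -1016$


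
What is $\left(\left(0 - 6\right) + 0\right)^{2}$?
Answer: $36$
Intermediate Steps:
$\left(\left(0 - 6\right) + 0\right)^{2} = \left(-6 + 0\right)^{2} = \left(-6\right)^{2} = 36$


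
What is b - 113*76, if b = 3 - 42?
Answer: -8627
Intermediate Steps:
b = -39
b - 113*76 = -39 - 113*76 = -39 - 8588 = -8627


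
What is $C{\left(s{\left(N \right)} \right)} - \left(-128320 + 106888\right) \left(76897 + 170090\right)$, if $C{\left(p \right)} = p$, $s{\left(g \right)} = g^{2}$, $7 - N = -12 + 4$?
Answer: $5293425609$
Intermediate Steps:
$N = 15$ ($N = 7 - \left(-12 + 4\right) = 7 - -8 = 7 + 8 = 15$)
$C{\left(s{\left(N \right)} \right)} - \left(-128320 + 106888\right) \left(76897 + 170090\right) = 15^{2} - \left(-128320 + 106888\right) \left(76897 + 170090\right) = 225 - \left(-21432\right) 246987 = 225 - -5293425384 = 225 + 5293425384 = 5293425609$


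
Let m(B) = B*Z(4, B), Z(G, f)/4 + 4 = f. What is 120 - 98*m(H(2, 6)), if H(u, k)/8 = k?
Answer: -827784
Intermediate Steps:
Z(G, f) = -16 + 4*f
H(u, k) = 8*k
m(B) = B*(-16 + 4*B)
120 - 98*m(H(2, 6)) = 120 - 392*8*6*(-4 + 8*6) = 120 - 392*48*(-4 + 48) = 120 - 392*48*44 = 120 - 98*8448 = 120 - 827904 = -827784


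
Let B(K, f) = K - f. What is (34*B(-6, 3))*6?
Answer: -1836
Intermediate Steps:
(34*B(-6, 3))*6 = (34*(-6 - 1*3))*6 = (34*(-6 - 3))*6 = (34*(-9))*6 = -306*6 = -1836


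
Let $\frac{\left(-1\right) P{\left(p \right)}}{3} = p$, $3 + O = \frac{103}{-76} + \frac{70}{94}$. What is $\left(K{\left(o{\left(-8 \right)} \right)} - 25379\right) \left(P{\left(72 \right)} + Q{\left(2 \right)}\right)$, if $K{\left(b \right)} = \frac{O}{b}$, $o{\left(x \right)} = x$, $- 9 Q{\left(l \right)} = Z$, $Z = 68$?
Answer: $\frac{364784355721}{64296} \approx 5.6735 \cdot 10^{6}$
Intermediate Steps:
$Q{\left(l \right)} = - \frac{68}{9}$ ($Q{\left(l \right)} = \left(- \frac{1}{9}\right) 68 = - \frac{68}{9}$)
$O = - \frac{12897}{3572}$ ($O = -3 + \left(\frac{103}{-76} + \frac{70}{94}\right) = -3 + \left(103 \left(- \frac{1}{76}\right) + 70 \cdot \frac{1}{94}\right) = -3 + \left(- \frac{103}{76} + \frac{35}{47}\right) = -3 - \frac{2181}{3572} = - \frac{12897}{3572} \approx -3.6106$)
$P{\left(p \right)} = - 3 p$
$K{\left(b \right)} = - \frac{12897}{3572 b}$
$\left(K{\left(o{\left(-8 \right)} \right)} - 25379\right) \left(P{\left(72 \right)} + Q{\left(2 \right)}\right) = \left(- \frac{12897}{3572 \left(-8\right)} - 25379\right) \left(\left(-3\right) 72 - \frac{68}{9}\right) = \left(\left(- \frac{12897}{3572}\right) \left(- \frac{1}{8}\right) - 25379\right) \left(-216 - \frac{68}{9}\right) = \left(\frac{12897}{28576} - 25379\right) \left(- \frac{2012}{9}\right) = \left(- \frac{725217407}{28576}\right) \left(- \frac{2012}{9}\right) = \frac{364784355721}{64296}$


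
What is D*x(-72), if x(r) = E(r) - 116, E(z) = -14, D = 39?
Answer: -5070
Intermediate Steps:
x(r) = -130 (x(r) = -14 - 116 = -130)
D*x(-72) = 39*(-130) = -5070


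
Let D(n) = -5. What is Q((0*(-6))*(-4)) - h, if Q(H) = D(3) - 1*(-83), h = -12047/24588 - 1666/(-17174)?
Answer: 16551663953/211137156 ≈ 78.393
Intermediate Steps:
h = -82965785/211137156 (h = -12047*1/24588 - 1666*(-1/17174) = -12047/24588 + 833/8587 = -82965785/211137156 ≈ -0.39295)
Q(H) = 78 (Q(H) = -5 - 1*(-83) = -5 + 83 = 78)
Q((0*(-6))*(-4)) - h = 78 - 1*(-82965785/211137156) = 78 + 82965785/211137156 = 16551663953/211137156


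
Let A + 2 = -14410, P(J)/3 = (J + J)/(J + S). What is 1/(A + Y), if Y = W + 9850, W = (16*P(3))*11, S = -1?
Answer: -1/2978 ≈ -0.00033580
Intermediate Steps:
P(J) = 6*J/(-1 + J) (P(J) = 3*((J + J)/(J - 1)) = 3*((2*J)/(-1 + J)) = 3*(2*J/(-1 + J)) = 6*J/(-1 + J))
A = -14412 (A = -2 - 14410 = -14412)
W = 1584 (W = (16*(6*3/(-1 + 3)))*11 = (16*(6*3/2))*11 = (16*(6*3*(½)))*11 = (16*9)*11 = 144*11 = 1584)
Y = 11434 (Y = 1584 + 9850 = 11434)
1/(A + Y) = 1/(-14412 + 11434) = 1/(-2978) = -1/2978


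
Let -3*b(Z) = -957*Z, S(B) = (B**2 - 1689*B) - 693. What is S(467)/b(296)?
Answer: -571367/94424 ≈ -6.0511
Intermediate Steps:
S(B) = -693 + B**2 - 1689*B
b(Z) = 319*Z (b(Z) = -(-319)*Z = 319*Z)
S(467)/b(296) = (-693 + 467**2 - 1689*467)/((319*296)) = (-693 + 218089 - 788763)/94424 = -571367*1/94424 = -571367/94424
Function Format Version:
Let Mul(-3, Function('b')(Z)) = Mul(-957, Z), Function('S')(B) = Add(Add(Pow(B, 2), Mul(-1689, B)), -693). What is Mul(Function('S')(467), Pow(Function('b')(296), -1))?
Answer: Rational(-571367, 94424) ≈ -6.0511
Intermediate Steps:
Function('S')(B) = Add(-693, Pow(B, 2), Mul(-1689, B))
Function('b')(Z) = Mul(319, Z) (Function('b')(Z) = Mul(Rational(-1, 3), Mul(-957, Z)) = Mul(319, Z))
Mul(Function('S')(467), Pow(Function('b')(296), -1)) = Mul(Add(-693, Pow(467, 2), Mul(-1689, 467)), Pow(Mul(319, 296), -1)) = Mul(Add(-693, 218089, -788763), Pow(94424, -1)) = Mul(-571367, Rational(1, 94424)) = Rational(-571367, 94424)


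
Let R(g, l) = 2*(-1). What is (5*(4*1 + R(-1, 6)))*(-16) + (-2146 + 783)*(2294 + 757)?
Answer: -4158673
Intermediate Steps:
R(g, l) = -2
(5*(4*1 + R(-1, 6)))*(-16) + (-2146 + 783)*(2294 + 757) = (5*(4*1 - 2))*(-16) + (-2146 + 783)*(2294 + 757) = (5*(4 - 2))*(-16) - 1363*3051 = (5*2)*(-16) - 4158513 = 10*(-16) - 4158513 = -160 - 4158513 = -4158673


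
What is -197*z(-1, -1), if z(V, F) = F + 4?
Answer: -591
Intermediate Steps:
z(V, F) = 4 + F
-197*z(-1, -1) = -197*(4 - 1) = -197*3 = -591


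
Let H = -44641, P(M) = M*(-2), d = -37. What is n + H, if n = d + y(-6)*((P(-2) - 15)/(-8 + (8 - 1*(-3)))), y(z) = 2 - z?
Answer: -134122/3 ≈ -44707.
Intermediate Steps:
P(M) = -2*M
n = -199/3 (n = -37 + (2 - 1*(-6))*((-2*(-2) - 15)/(-8 + (8 - 1*(-3)))) = -37 + (2 + 6)*((4 - 15)/(-8 + (8 + 3))) = -37 + 8*(-11/(-8 + 11)) = -37 + 8*(-11/3) = -37 - 88/3 = -199/3 ≈ -66.333)
n + H = -199/3 - 44641 = -134122/3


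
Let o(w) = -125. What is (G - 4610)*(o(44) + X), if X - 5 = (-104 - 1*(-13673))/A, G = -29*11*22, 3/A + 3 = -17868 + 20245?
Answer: -124855440696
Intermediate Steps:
A = 3/2374 (A = 3/(-3 + (-17868 + 20245)) = 3/(-3 + 2377) = 3/2374 ≈ 0.0012637)
G = -7018 (G = -319*22 = -7018)
X = 10737607 (X = 5 + (-104 - 1*(-13673))/(3/2374) = 5 + (-104 + 13673)*(2374/3) = 5 + 13569*(2374/3) = 5 + 10737602 = 10737607)
(G - 4610)*(o(44) + X) = (-7018 - 4610)*(-125 + 10737607) = -11628*10737482 = -124855440696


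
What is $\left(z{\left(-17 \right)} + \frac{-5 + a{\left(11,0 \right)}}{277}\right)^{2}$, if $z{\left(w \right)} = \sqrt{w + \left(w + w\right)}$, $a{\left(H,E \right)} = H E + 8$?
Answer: $- \frac{3913170}{76729} + \frac{6 i \sqrt{51}}{277} \approx -51.0 + 0.15469 i$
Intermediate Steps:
$a{\left(H,E \right)} = 8 + E H$ ($a{\left(H,E \right)} = E H + 8 = 8 + E H$)
$z{\left(w \right)} = \sqrt{3} \sqrt{w}$ ($z{\left(w \right)} = \sqrt{w + 2 w} = \sqrt{3 w} = \sqrt{3} \sqrt{w}$)
$\left(z{\left(-17 \right)} + \frac{-5 + a{\left(11,0 \right)}}{277}\right)^{2} = \left(\sqrt{3} \sqrt{-17} + \frac{-5 + \left(8 + 0 \cdot 11\right)}{277}\right)^{2} = \left(\sqrt{3} i \sqrt{17} + \left(-5 + \left(8 + 0\right)\right) \frac{1}{277}\right)^{2} = \left(i \sqrt{51} + \left(-5 + 8\right) \frac{1}{277}\right)^{2} = \left(i \sqrt{51} + 3 \cdot \frac{1}{277}\right)^{2} = \left(i \sqrt{51} + \frac{3}{277}\right)^{2} = \left(\frac{3}{277} + i \sqrt{51}\right)^{2}$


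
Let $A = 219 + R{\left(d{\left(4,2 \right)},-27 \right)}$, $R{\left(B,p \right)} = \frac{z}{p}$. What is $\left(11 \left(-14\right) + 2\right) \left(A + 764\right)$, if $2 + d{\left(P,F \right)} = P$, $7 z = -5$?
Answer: $- \frac{28240384}{189} \approx -1.4942 \cdot 10^{5}$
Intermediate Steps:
$z = - \frac{5}{7}$ ($z = \frac{1}{7} \left(-5\right) = - \frac{5}{7} \approx -0.71429$)
$d{\left(P,F \right)} = -2 + P$
$R{\left(B,p \right)} = - \frac{5}{7 p}$
$A = \frac{41396}{189}$ ($A = 219 - \frac{5}{7 \left(-27\right)} = 219 - - \frac{5}{189} = 219 + \frac{5}{189} = \frac{41396}{189} \approx 219.03$)
$\left(11 \left(-14\right) + 2\right) \left(A + 764\right) = \left(11 \left(-14\right) + 2\right) \left(\frac{41396}{189} + 764\right) = \left(-154 + 2\right) \frac{185792}{189} = \left(-152\right) \frac{185792}{189} = - \frac{28240384}{189}$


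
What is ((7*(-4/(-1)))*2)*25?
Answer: 1400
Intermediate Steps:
((7*(-4/(-1)))*2)*25 = ((7*(-4*(-1)))*2)*25 = ((7*4)*2)*25 = (28*2)*25 = 56*25 = 1400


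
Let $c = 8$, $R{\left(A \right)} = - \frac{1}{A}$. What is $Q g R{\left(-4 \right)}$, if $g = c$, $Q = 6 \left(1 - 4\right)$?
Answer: $-36$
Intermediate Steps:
$Q = -18$ ($Q = 6 \left(-3\right) = -18$)
$g = 8$
$Q g R{\left(-4 \right)} = \left(-18\right) 8 \left(- \frac{1}{-4}\right) = - 144 \left(\left(-1\right) \left(- \frac{1}{4}\right)\right) = \left(-144\right) \frac{1}{4} = -36$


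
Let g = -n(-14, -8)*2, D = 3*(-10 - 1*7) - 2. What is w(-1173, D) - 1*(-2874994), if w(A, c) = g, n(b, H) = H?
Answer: 2875010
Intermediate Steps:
D = -53 (D = 3*(-10 - 7) - 2 = 3*(-17) - 2 = -51 - 2 = -53)
g = 16 (g = -(-8)*2 = -1*(-16) = 16)
w(A, c) = 16
w(-1173, D) - 1*(-2874994) = 16 - 1*(-2874994) = 16 + 2874994 = 2875010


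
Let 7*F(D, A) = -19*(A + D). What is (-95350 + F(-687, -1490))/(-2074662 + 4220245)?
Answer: -8131/195053 ≈ -0.041686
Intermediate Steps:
F(D, A) = -19*A/7 - 19*D/7 (F(D, A) = (-19*(A + D))/7 = (-19*A - 19*D)/7 = -19*A/7 - 19*D/7)
(-95350 + F(-687, -1490))/(-2074662 + 4220245) = (-95350 + (-19/7*(-1490) - 19/7*(-687)))/(-2074662 + 4220245) = (-95350 + (28310/7 + 13053/7))/2145583 = (-95350 + 5909)*(1/2145583) = -89441*1/2145583 = -8131/195053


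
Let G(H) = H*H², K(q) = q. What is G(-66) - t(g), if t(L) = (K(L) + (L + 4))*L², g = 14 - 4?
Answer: -289896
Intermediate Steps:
G(H) = H³
g = 10
t(L) = L²*(4 + 2*L) (t(L) = (L + (L + 4))*L² = (L + (4 + L))*L² = (4 + 2*L)*L² = L²*(4 + 2*L))
G(-66) - t(g) = (-66)³ - 2*10²*(2 + 10) = -287496 - 2*100*12 = -287496 - 1*2400 = -287496 - 2400 = -289896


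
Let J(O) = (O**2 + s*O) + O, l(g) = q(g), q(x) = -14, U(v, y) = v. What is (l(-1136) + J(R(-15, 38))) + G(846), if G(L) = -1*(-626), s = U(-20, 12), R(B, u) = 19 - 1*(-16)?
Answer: 1172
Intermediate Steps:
R(B, u) = 35 (R(B, u) = 19 + 16 = 35)
s = -20
l(g) = -14
J(O) = O**2 - 19*O (J(O) = (O**2 - 20*O) + O = O**2 - 19*O)
G(L) = 626
(l(-1136) + J(R(-15, 38))) + G(846) = (-14 + 35*(-19 + 35)) + 626 = (-14 + 35*16) + 626 = (-14 + 560) + 626 = 546 + 626 = 1172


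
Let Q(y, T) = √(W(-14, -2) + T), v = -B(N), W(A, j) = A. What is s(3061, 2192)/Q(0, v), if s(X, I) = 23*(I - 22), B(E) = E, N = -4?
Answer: -4991*I*√10 ≈ -15783.0*I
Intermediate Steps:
s(X, I) = -506 + 23*I (s(X, I) = 23*(-22 + I) = -506 + 23*I)
v = 4 (v = -1*(-4) = 4)
Q(y, T) = √(-14 + T)
s(3061, 2192)/Q(0, v) = (-506 + 23*2192)/(√(-14 + 4)) = (-506 + 50416)/(√(-10)) = 49910/((I*√10)) = 49910*(-I*√10/10) = -4991*I*√10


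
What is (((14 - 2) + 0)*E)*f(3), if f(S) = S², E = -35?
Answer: -3780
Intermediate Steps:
(((14 - 2) + 0)*E)*f(3) = (((14 - 2) + 0)*(-35))*3² = ((12 + 0)*(-35))*9 = (12*(-35))*9 = -420*9 = -3780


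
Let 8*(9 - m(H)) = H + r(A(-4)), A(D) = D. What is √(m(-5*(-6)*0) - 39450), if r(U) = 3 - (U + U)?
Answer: I*√631078/4 ≈ 198.6*I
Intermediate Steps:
r(U) = 3 - 2*U
m(H) = 61/8 - H/8 (m(H) = 9 - (H + (3 - 2*(-4)))/8 = 9 - (H + (3 + 8))/8 = 9 - (H + 11)/8 = 9 - (11 + H)/8 = 9 + (-11/8 - H/8) = 61/8 - H/8)
√(m(-5*(-6)*0) - 39450) = √((61/8 - (-5*(-6))*0/8) - 39450) = √((61/8 - 15*0/4) - 39450) = √((61/8 - ⅛*0) - 39450) = √((61/8 + 0) - 39450) = √(61/8 - 39450) = √(-315539/8) = I*√631078/4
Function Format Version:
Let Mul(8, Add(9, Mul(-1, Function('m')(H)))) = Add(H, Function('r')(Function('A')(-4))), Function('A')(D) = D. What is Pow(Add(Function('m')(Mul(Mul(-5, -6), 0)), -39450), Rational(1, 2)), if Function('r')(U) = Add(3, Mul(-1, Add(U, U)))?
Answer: Mul(Rational(1, 4), I, Pow(631078, Rational(1, 2))) ≈ Mul(198.60, I)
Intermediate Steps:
Function('r')(U) = Add(3, Mul(-2, U)) (Function('r')(U) = Add(3, Mul(-1, Mul(2, U))) = Add(3, Mul(-2, U)))
Function('m')(H) = Add(Rational(61, 8), Mul(Rational(-1, 8), H)) (Function('m')(H) = Add(9, Mul(Rational(-1, 8), Add(H, Add(3, Mul(-2, -4))))) = Add(9, Mul(Rational(-1, 8), Add(H, Add(3, 8)))) = Add(9, Mul(Rational(-1, 8), Add(H, 11))) = Add(9, Mul(Rational(-1, 8), Add(11, H))) = Add(9, Add(Rational(-11, 8), Mul(Rational(-1, 8), H))) = Add(Rational(61, 8), Mul(Rational(-1, 8), H)))
Pow(Add(Function('m')(Mul(Mul(-5, -6), 0)), -39450), Rational(1, 2)) = Pow(Add(Add(Rational(61, 8), Mul(Rational(-1, 8), Mul(Mul(-5, -6), 0))), -39450), Rational(1, 2)) = Pow(Add(Add(Rational(61, 8), Mul(Rational(-1, 8), Mul(30, 0))), -39450), Rational(1, 2)) = Pow(Add(Add(Rational(61, 8), Mul(Rational(-1, 8), 0)), -39450), Rational(1, 2)) = Pow(Add(Add(Rational(61, 8), 0), -39450), Rational(1, 2)) = Pow(Add(Rational(61, 8), -39450), Rational(1, 2)) = Pow(Rational(-315539, 8), Rational(1, 2)) = Mul(Rational(1, 4), I, Pow(631078, Rational(1, 2)))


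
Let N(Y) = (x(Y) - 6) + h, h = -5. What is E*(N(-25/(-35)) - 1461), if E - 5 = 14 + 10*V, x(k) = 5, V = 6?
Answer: -115893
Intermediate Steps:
E = 79 (E = 5 + (14 + 10*6) = 5 + (14 + 60) = 5 + 74 = 79)
N(Y) = -6 (N(Y) = (5 - 6) - 5 = -1 - 5 = -6)
E*(N(-25/(-35)) - 1461) = 79*(-6 - 1461) = 79*(-1467) = -115893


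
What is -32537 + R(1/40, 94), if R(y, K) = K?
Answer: -32443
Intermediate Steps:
-32537 + R(1/40, 94) = -32537 + 94 = -32443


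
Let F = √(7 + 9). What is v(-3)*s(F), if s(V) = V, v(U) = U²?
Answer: 36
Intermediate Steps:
F = 4 (F = √16 = 4)
v(-3)*s(F) = (-3)²*4 = 9*4 = 36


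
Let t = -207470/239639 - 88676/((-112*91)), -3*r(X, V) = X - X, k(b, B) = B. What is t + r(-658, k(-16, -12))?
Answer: 683417633/87228596 ≈ 7.8348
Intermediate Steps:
r(X, V) = 0 (r(X, V) = -(X - X)/3 = -1/3*0 = 0)
t = 683417633/87228596 (t = -207470*1/239639 - 88676/(-10192) = -207470/239639 - 88676*(-1/10192) = -207470/239639 + 3167/364 = 683417633/87228596 ≈ 7.8348)
t + r(-658, k(-16, -12)) = 683417633/87228596 + 0 = 683417633/87228596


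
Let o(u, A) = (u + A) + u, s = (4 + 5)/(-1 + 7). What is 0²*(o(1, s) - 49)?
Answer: 0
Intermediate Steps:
s = 3/2 (s = 9/6 = 9*(⅙) = 3/2 ≈ 1.5000)
o(u, A) = A + 2*u (o(u, A) = (A + u) + u = A + 2*u)
0²*(o(1, s) - 49) = 0²*((3/2 + 2*1) - 49) = 0*((3/2 + 2) - 49) = 0*(7/2 - 49) = 0*(-91/2) = 0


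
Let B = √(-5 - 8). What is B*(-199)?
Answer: -199*I*√13 ≈ -717.5*I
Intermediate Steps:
B = I*√13 (B = √(-13) = I*√13 ≈ 3.6056*I)
B*(-199) = (I*√13)*(-199) = -199*I*√13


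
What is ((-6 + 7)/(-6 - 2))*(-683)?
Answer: 683/8 ≈ 85.375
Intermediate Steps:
((-6 + 7)/(-6 - 2))*(-683) = (1/(-8))*(-683) = (1*(-⅛))*(-683) = -⅛*(-683) = 683/8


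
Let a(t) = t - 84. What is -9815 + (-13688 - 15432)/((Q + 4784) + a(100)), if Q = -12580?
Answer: -3816579/389 ≈ -9811.3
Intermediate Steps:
a(t) = -84 + t
-9815 + (-13688 - 15432)/((Q + 4784) + a(100)) = -9815 + (-13688 - 15432)/((-12580 + 4784) + (-84 + 100)) = -9815 - 29120/(-7796 + 16) = -9815 - 29120/(-7780) = -9815 - 29120*(-1/7780) = -9815 + 1456/389 = -3816579/389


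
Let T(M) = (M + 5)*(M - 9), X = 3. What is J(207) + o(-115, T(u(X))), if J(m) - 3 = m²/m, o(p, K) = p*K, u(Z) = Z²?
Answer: 210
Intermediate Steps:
T(M) = (-9 + M)*(5 + M) (T(M) = (5 + M)*(-9 + M) = (-9 + M)*(5 + M))
o(p, K) = K*p
J(m) = 3 + m (J(m) = 3 + m²/m = 3 + m)
J(207) + o(-115, T(u(X))) = (3 + 207) + (-45 + (3²)² - 4*3²)*(-115) = 210 + (-45 + 9² - 4*9)*(-115) = 210 + (-45 + 81 - 36)*(-115) = 210 + 0*(-115) = 210 + 0 = 210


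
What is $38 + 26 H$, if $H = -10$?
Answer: $-222$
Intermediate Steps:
$38 + 26 H = 38 + 26 \left(-10\right) = 38 - 260 = -222$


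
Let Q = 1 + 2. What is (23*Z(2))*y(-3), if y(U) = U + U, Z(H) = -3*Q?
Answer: 1242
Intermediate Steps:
Q = 3
Z(H) = -9 (Z(H) = -3*3 = -9)
y(U) = 2*U
(23*Z(2))*y(-3) = (23*(-9))*(2*(-3)) = -207*(-6) = 1242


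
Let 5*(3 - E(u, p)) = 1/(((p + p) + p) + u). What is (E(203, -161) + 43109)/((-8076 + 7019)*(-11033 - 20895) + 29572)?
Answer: 60356801/47288455200 ≈ 0.0012764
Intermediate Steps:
E(u, p) = 3 - 1/(5*(u + 3*p)) (E(u, p) = 3 - 1/(5*(((p + p) + p) + u)) = 3 - 1/(5*((2*p + p) + u)) = 3 - 1/(5*(3*p + u)) = 3 - 1/(5*(u + 3*p)))
(E(203, -161) + 43109)/((-8076 + 7019)*(-11033 - 20895) + 29572) = ((-1 + 15*203 + 45*(-161))/(5*(203 + 3*(-161))) + 43109)/((-8076 + 7019)*(-11033 - 20895) + 29572) = ((-1 + 3045 - 7245)/(5*(203 - 483)) + 43109)/(-1057*(-31928) + 29572) = ((1/5)*(-4201)/(-280) + 43109)/(33747896 + 29572) = ((1/5)*(-1/280)*(-4201) + 43109)/33777468 = (4201/1400 + 43109)*(1/33777468) = (60356801/1400)*(1/33777468) = 60356801/47288455200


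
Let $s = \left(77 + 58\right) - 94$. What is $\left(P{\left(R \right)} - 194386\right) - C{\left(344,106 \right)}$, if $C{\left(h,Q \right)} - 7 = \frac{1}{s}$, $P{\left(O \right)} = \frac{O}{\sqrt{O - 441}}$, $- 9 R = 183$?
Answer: $- \frac{7970114}{41} + \frac{61 i \sqrt{1038}}{2076} \approx -1.9439 \cdot 10^{5} + 0.94668 i$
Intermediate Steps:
$R = - \frac{61}{3}$ ($R = \left(- \frac{1}{9}\right) 183 = - \frac{61}{3} \approx -20.333$)
$P{\left(O \right)} = \frac{O}{\sqrt{-441 + O}}$
$s = 41$ ($s = 135 - 94 = 41$)
$C{\left(h,Q \right)} = \frac{288}{41}$ ($C{\left(h,Q \right)} = 7 + \frac{1}{41} = \frac{288}{41}$)
$\left(P{\left(R \right)} - 194386\right) - C{\left(344,106 \right)} = \left(- \frac{61}{3 \sqrt{-441 - \frac{61}{3}}} - 194386\right) - \frac{288}{41} = \left(- \frac{61}{3 \frac{2 i \sqrt{1038}}{3}} - 194386\right) - \frac{288}{41} = \left(- \frac{61 \left(- \frac{i \sqrt{1038}}{692}\right)}{3} - 194386\right) - \frac{288}{41} = \left(\frac{61 i \sqrt{1038}}{2076} - 194386\right) - \frac{288}{41} = \left(-194386 + \frac{61 i \sqrt{1038}}{2076}\right) - \frac{288}{41} = - \frac{7970114}{41} + \frac{61 i \sqrt{1038}}{2076}$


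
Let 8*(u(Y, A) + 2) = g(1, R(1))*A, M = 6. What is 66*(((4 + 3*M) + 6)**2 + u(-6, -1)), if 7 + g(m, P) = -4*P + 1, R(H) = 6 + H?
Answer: 103785/2 ≈ 51893.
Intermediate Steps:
g(m, P) = -6 - 4*P (g(m, P) = -7 + (-4*P + 1) = -7 + (1 - 4*P) = -6 - 4*P)
u(Y, A) = -2 - 17*A/4 (u(Y, A) = -2 + ((-6 - 4*(6 + 1))*A)/8 = -2 + ((-6 - 4*7)*A)/8 = -2 + ((-6 - 28)*A)/8 = -2 + (-34*A)/8 = -2 - 17*A/4)
66*(((4 + 3*M) + 6)**2 + u(-6, -1)) = 66*(((4 + 3*6) + 6)**2 + (-2 - 17/4*(-1))) = 66*(((4 + 18) + 6)**2 + (-2 + 17/4)) = 66*((22 + 6)**2 + 9/4) = 66*(28**2 + 9/4) = 66*(784 + 9/4) = 66*(3145/4) = 103785/2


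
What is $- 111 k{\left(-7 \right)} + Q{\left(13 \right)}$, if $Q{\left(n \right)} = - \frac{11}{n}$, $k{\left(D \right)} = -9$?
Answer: $\frac{12976}{13} \approx 998.15$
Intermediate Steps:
$- 111 k{\left(-7 \right)} + Q{\left(13 \right)} = \left(-111\right) \left(-9\right) - \frac{11}{13} = 999 - \frac{11}{13} = \frac{12976}{13}$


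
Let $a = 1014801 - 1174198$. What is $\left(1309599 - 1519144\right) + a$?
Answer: $-368942$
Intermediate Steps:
$a = -159397$
$\left(1309599 - 1519144\right) + a = \left(1309599 - 1519144\right) - 159397 = -209545 - 159397 = -368942$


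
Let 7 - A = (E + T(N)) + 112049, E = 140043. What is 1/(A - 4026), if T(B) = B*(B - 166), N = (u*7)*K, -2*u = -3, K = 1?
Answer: -4/1017913 ≈ -3.9296e-6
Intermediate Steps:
u = 3/2 (u = -1/2*(-3) = 3/2 ≈ 1.5000)
N = 21/2 (N = ((3/2)*7)*1 = (21/2)*1 = 21/2 ≈ 10.500)
T(B) = B*(-166 + B)
A = -1001809/4 (A = 7 - ((140043 + 21*(-166 + 21/2)/2) + 112049) = 7 - ((140043 + (21/2)*(-311/2)) + 112049) = 7 - ((140043 - 6531/4) + 112049) = 7 - (553641/4 + 112049) = 7 - 1*1001837/4 = 7 - 1001837/4 = -1001809/4 ≈ -2.5045e+5)
1/(A - 4026) = 1/(-1001809/4 - 4026) = 1/(-1017913/4) = -4/1017913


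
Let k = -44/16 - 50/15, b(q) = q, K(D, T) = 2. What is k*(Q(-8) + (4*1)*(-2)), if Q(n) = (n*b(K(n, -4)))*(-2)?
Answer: -146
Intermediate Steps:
k = -73/12 (k = -44*1/16 - 50*1/15 = -11/4 - 10/3 = -73/12 ≈ -6.0833)
Q(n) = -4*n (Q(n) = (n*2)*(-2) = (2*n)*(-2) = -4*n)
k*(Q(-8) + (4*1)*(-2)) = -73*(-4*(-8) + (4*1)*(-2))/12 = -73*(32 + 4*(-2))/12 = -73*(32 - 8)/12 = -73/12*24 = -146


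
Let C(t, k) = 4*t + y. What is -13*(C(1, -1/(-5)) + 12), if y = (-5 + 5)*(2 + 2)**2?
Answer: -208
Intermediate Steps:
y = 0 (y = 0*4**2 = 0*16 = 0)
C(t, k) = 4*t (C(t, k) = 4*t + 0 = 4*t)
-13*(C(1, -1/(-5)) + 12) = -13*(4*1 + 12) = -13*(4 + 12) = -13*16 = -208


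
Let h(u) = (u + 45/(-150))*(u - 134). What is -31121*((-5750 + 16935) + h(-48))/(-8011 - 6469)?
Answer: 1554151619/36200 ≈ 42932.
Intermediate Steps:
h(u) = (-134 + u)*(-3/10 + u) (h(u) = (u + 45*(-1/150))*(-134 + u) = (u - 3/10)*(-134 + u) = (-3/10 + u)*(-134 + u) = (-134 + u)*(-3/10 + u))
-31121*((-5750 + 16935) + h(-48))/(-8011 - 6469) = -31121*((-5750 + 16935) + (201/5 + (-48)² - 1343/10*(-48)))/(-8011 - 6469) = -31121/((-14480/(11185 + (201/5 + 2304 + 32232/5)))) = -31121/((-14480/(11185 + 43953/5))) = -31121/((-14480/99878/5)) = -31121/((-14480*5/99878)) = -31121/(-36200/49939) = -31121*(-49939/36200) = 1554151619/36200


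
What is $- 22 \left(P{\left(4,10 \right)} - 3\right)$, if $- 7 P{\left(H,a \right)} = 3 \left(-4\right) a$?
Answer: $- \frac{2178}{7} \approx -311.14$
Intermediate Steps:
$P{\left(H,a \right)} = \frac{12 a}{7}$ ($P{\left(H,a \right)} = - \frac{3 \left(-4\right) a}{7} = - \frac{\left(-12\right) a}{7} = \frac{12 a}{7}$)
$- 22 \left(P{\left(4,10 \right)} - 3\right) = - 22 \left(\frac{12}{7} \cdot 10 - 3\right) = - 22 \left(\frac{120}{7} - 3\right) = \left(-22\right) \frac{99}{7} = - \frac{2178}{7}$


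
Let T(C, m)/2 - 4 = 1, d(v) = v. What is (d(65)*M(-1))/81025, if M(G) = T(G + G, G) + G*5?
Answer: 13/3241 ≈ 0.0040111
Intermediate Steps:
T(C, m) = 10 (T(C, m) = 8 + 2*1 = 8 + 2 = 10)
M(G) = 10 + 5*G (M(G) = 10 + G*5 = 10 + 5*G)
(d(65)*M(-1))/81025 = (65*(10 + 5*(-1)))/81025 = (65*(10 - 5))*(1/81025) = (65*5)*(1/81025) = 325*(1/81025) = 13/3241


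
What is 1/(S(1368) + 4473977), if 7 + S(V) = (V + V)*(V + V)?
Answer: 1/11959666 ≈ 8.3614e-8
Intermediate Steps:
S(V) = -7 + 4*V**2 (S(V) = -7 + (V + V)*(V + V) = -7 + (2*V)*(2*V) = -7 + 4*V**2)
1/(S(1368) + 4473977) = 1/((-7 + 4*1368**2) + 4473977) = 1/((-7 + 4*1871424) + 4473977) = 1/((-7 + 7485696) + 4473977) = 1/(7485689 + 4473977) = 1/11959666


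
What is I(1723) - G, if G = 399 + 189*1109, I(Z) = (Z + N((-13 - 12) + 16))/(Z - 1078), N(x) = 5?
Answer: -45149424/215 ≈ -2.1000e+5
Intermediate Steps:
I(Z) = (5 + Z)/(-1078 + Z) (I(Z) = (Z + 5)/(Z - 1078) = (5 + Z)/(-1078 + Z))
G = 210000 (G = 399 + 209601 = 210000)
I(1723) - G = (5 + 1723)/(-1078 + 1723) - 1*210000 = 1728/645 - 210000 = (1/645)*1728 - 210000 = 576/215 - 210000 = -45149424/215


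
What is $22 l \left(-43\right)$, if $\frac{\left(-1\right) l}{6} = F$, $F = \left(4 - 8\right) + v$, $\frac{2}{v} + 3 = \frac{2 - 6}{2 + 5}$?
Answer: $- \frac{647064}{25} \approx -25883.0$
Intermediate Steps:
$v = - \frac{14}{25}$ ($v = \frac{2}{-3 + \frac{2 - 6}{2 + 5}} = \frac{2}{-3 - \frac{4}{7}} = \frac{2}{- \frac{25}{7}} = 2 \left(- \frac{7}{25}\right) = - \frac{14}{25} \approx -0.56$)
$F = - \frac{114}{25}$ ($F = \left(4 - 8\right) - \frac{14}{25} = -4 - \frac{14}{25} = - \frac{114}{25} \approx -4.56$)
$l = \frac{684}{25}$ ($l = \left(-6\right) \left(- \frac{114}{25}\right) = \frac{684}{25} \approx 27.36$)
$22 l \left(-43\right) = 22 \cdot \frac{684}{25} \left(-43\right) = \frac{15048}{25} \left(-43\right) = - \frac{647064}{25}$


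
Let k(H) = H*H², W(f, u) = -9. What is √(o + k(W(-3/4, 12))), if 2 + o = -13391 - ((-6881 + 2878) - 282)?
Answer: 3*I*√1093 ≈ 99.182*I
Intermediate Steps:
k(H) = H³
o = -9108 (o = -2 + (-13391 - ((-6881 + 2878) - 282)) = -2 + (-13391 - (-4003 - 282)) = -2 + (-13391 - 1*(-4285)) = -2 + (-13391 + 4285) = -2 - 9106 = -9108)
√(o + k(W(-3/4, 12))) = √(-9108 + (-9)³) = √(-9108 - 729) = √(-9837) = 3*I*√1093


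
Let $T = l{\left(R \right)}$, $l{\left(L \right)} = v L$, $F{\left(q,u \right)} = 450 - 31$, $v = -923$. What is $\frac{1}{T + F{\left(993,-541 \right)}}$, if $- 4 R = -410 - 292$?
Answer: $- \frac{2}{323135} \approx -6.1894 \cdot 10^{-6}$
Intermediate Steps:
$R = \frac{351}{2}$ ($R = - \frac{-410 - 292}{4} = \left(- \frac{1}{4}\right) \left(-702\right) = \frac{351}{2} \approx 175.5$)
$F{\left(q,u \right)} = 419$
$l{\left(L \right)} = - 923 L$
$T = - \frac{323973}{2}$ ($T = \left(-923\right) \frac{351}{2} = - \frac{323973}{2} \approx -1.6199 \cdot 10^{5}$)
$\frac{1}{T + F{\left(993,-541 \right)}} = \frac{1}{- \frac{323973}{2} + 419} = \frac{1}{- \frac{323135}{2}} = - \frac{2}{323135}$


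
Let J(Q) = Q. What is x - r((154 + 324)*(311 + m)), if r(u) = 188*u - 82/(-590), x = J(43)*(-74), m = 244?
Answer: -14713922131/295 ≈ -4.9878e+7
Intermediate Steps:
x = -3182 (x = 43*(-74) = -3182)
r(u) = 41/295 + 188*u (r(u) = 188*u - 82*(-1/590) = 188*u + 41/295 = 41/295 + 188*u)
x - r((154 + 324)*(311 + m)) = -3182 - (41/295 + 188*((154 + 324)*(311 + 244))) = -3182 - (41/295 + 188*(478*555)) = -3182 - (41/295 + 188*265290) = -3182 - (41/295 + 49874520) = -3182 - 1*14712983441/295 = -3182 - 14712983441/295 = -14713922131/295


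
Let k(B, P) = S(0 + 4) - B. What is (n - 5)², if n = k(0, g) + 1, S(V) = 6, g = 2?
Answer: 4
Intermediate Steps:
k(B, P) = 6 - B
n = 7 (n = (6 - 1*0) + 1 = (6 + 0) + 1 = 6 + 1 = 7)
(n - 5)² = (7 - 5)² = 2² = 4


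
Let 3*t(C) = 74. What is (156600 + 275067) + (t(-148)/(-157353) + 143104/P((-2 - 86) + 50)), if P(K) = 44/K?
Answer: 1599736669277/5192649 ≈ 3.0808e+5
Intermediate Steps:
t(C) = 74/3 (t(C) = (⅓)*74 = 74/3)
(156600 + 275067) + (t(-148)/(-157353) + 143104/P((-2 - 86) + 50)) = (156600 + 275067) + ((74/3)/(-157353) + 143104/((44/((-2 - 86) + 50)))) = 431667 + ((74/3)*(-1/157353) + 143104/((44/(-88 + 50)))) = 431667 + (-74/472059 + 143104/((44/(-38)))) = 431667 + (-74/472059 + 143104/((44*(-1/38)))) = 431667 + (-74/472059 + 143104/(-22/19)) = 431667 + (-74/472059 + 143104*(-19/22)) = 431667 + (-74/472059 - 1359488/11) = 431667 - 641758546606/5192649 = 1599736669277/5192649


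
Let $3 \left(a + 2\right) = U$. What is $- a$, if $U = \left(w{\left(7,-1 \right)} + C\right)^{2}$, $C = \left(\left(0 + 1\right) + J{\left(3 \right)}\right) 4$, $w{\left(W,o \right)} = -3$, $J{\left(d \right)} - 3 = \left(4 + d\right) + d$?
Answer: $- \frac{2803}{3} \approx -934.33$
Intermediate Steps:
$J{\left(d \right)} = 7 + 2 d$ ($J{\left(d \right)} = 3 + \left(\left(4 + d\right) + d\right) = 3 + \left(4 + 2 d\right) = 7 + 2 d$)
$C = 56$ ($C = \left(\left(0 + 1\right) + \left(7 + 2 \cdot 3\right)\right) 4 = \left(1 + \left(7 + 6\right)\right) 4 = \left(1 + 13\right) 4 = 14 \cdot 4 = 56$)
$U = 2809$ ($U = \left(-3 + 56\right)^{2} = 53^{2} = 2809$)
$a = \frac{2803}{3}$ ($a = -2 + \frac{1}{3} \cdot 2809 = -2 + \frac{2809}{3} = \frac{2803}{3} \approx 934.33$)
$- a = \left(-1\right) \frac{2803}{3} = - \frac{2803}{3}$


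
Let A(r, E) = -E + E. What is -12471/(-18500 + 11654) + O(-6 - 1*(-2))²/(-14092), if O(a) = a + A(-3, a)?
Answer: 14635983/8039486 ≈ 1.8205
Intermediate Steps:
A(r, E) = 0
O(a) = a (O(a) = a + 0 = a)
-12471/(-18500 + 11654) + O(-6 - 1*(-2))²/(-14092) = -12471/(-18500 + 11654) + (-6 - 1*(-2))²/(-14092) = -12471/(-6846) + (-6 + 2)²*(-1/14092) = -12471*(-1/6846) + (-4)²*(-1/14092) = 4157/2282 + 16*(-1/14092) = 4157/2282 - 4/3523 = 14635983/8039486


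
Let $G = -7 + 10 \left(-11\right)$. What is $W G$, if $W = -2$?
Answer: $234$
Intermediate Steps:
$G = -117$ ($G = -7 - 110 = -117$)
$W G = \left(-2\right) \left(-117\right) = 234$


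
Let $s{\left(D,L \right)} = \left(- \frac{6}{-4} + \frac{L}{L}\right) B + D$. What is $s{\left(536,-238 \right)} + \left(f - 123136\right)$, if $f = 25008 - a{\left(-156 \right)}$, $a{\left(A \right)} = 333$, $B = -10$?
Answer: $-97950$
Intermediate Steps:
$s{\left(D,L \right)} = -25 + D$ ($s{\left(D,L \right)} = \left(- \frac{6}{-4} + \frac{L}{L}\right) \left(-10\right) + D = \left(\left(-6\right) \left(- \frac{1}{4}\right) + 1\right) \left(-10\right) + D = \left(\frac{3}{2} + 1\right) \left(-10\right) + D = \frac{5}{2} \left(-10\right) + D = -25 + D$)
$f = 24675$ ($f = 25008 - 333 = 24675$)
$s{\left(536,-238 \right)} + \left(f - 123136\right) = \left(-25 + 536\right) + \left(24675 - 123136\right) = 511 + \left(24675 - 123136\right) = 511 - 98461 = -97950$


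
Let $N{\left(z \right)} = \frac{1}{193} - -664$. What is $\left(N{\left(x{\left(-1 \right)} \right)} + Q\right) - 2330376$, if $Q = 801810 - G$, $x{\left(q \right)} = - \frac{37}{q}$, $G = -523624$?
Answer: $- \frac{193825653}{193} \approx -1.0043 \cdot 10^{6}$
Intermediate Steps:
$N{\left(z \right)} = \frac{128153}{193}$ ($N{\left(z \right)} = \frac{1}{193} + 664 = \frac{128153}{193}$)
$Q = 1325434$ ($Q = 801810 - -523624 = 801810 + 523624 = 1325434$)
$\left(N{\left(x{\left(-1 \right)} \right)} + Q\right) - 2330376 = \left(\frac{128153}{193} + 1325434\right) - 2330376 = \frac{255936915}{193} - 2330376 = - \frac{193825653}{193}$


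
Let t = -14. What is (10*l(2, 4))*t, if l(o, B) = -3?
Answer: 420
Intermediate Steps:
(10*l(2, 4))*t = (10*(-3))*(-14) = -30*(-14) = 420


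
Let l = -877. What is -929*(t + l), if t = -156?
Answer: 959657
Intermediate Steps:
-929*(t + l) = -929*(-156 - 877) = -929*(-1033) = 959657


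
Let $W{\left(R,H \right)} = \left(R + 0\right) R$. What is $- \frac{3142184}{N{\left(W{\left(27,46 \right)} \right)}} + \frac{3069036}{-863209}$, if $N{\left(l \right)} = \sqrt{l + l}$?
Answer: $- \frac{3069036}{863209} - \frac{1571092 \sqrt{2}}{27} \approx -82295.0$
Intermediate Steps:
$W{\left(R,H \right)} = R^{2}$ ($W{\left(R,H \right)} = R R = R^{2}$)
$N{\left(l \right)} = \sqrt{2} \sqrt{l}$ ($N{\left(l \right)} = \sqrt{2 l} = \sqrt{2} \sqrt{l}$)
$- \frac{3142184}{N{\left(W{\left(27,46 \right)} \right)}} + \frac{3069036}{-863209} = - \frac{3142184}{\sqrt{2} \sqrt{27^{2}}} + \frac{3069036}{-863209} = - \frac{3142184}{\sqrt{2} \sqrt{729}} + 3069036 \left(- \frac{1}{863209}\right) = - \frac{3142184}{\sqrt{2} \cdot 27} - \frac{3069036}{863209} = - \frac{3142184}{27 \sqrt{2}} - \frac{3069036}{863209} = - 3142184 \frac{\sqrt{2}}{54} - \frac{3069036}{863209} = - \frac{1571092 \sqrt{2}}{27} - \frac{3069036}{863209} = - \frac{3069036}{863209} - \frac{1571092 \sqrt{2}}{27}$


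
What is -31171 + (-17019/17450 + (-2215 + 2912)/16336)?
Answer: -4442985433467/142531600 ≈ -31172.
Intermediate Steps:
-31171 + (-17019/17450 + (-2215 + 2912)/16336) = -31171 + (-17019*1/17450 + 697*(1/16336)) = -31171 + (-17019/17450 + 697/16336) = -31171 - 132929867/142531600 = -4442985433467/142531600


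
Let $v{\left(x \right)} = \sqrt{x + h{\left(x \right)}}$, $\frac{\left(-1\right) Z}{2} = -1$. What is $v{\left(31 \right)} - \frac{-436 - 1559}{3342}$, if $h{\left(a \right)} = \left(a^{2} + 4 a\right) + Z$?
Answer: $\frac{665}{1114} + \sqrt{1118} \approx 34.033$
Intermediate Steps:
$Z = 2$ ($Z = \left(-2\right) \left(-1\right) = 2$)
$h{\left(a \right)} = 2 + a^{2} + 4 a$ ($h{\left(a \right)} = \left(a^{2} + 4 a\right) + 2 = 2 + a^{2} + 4 a$)
$v{\left(x \right)} = \sqrt{2 + x^{2} + 5 x}$ ($v{\left(x \right)} = \sqrt{x + \left(2 + x^{2} + 4 x\right)} = \sqrt{2 + x^{2} + 5 x}$)
$v{\left(31 \right)} - \frac{-436 - 1559}{3342} = \sqrt{2 + 31^{2} + 5 \cdot 31} - \frac{-436 - 1559}{3342} = \sqrt{2 + 961 + 155} - \left(-1995\right) \frac{1}{3342} = \sqrt{1118} - - \frac{665}{1114} = \sqrt{1118} + \frac{665}{1114} = \frac{665}{1114} + \sqrt{1118}$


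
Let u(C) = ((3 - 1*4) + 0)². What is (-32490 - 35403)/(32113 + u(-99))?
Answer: -67893/32114 ≈ -2.1141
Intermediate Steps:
u(C) = 1 (u(C) = ((3 - 4) + 0)² = (-1 + 0)² = (-1)² = 1)
(-32490 - 35403)/(32113 + u(-99)) = (-32490 - 35403)/(32113 + 1) = -67893/32114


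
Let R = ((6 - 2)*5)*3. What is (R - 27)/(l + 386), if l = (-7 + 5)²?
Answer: 11/130 ≈ 0.084615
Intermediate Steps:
l = 4 (l = (-2)² = 4)
R = 60 (R = (4*5)*3 = 20*3 = 60)
(R - 27)/(l + 386) = (60 - 27)/(4 + 386) = 33/390 = 33*(1/390) = 11/130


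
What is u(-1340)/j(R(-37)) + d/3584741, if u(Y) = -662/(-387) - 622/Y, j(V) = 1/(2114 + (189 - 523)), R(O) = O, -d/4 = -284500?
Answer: 359843103032506/92948749389 ≈ 3871.4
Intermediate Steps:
d = 1138000 (d = -4*(-284500) = 1138000)
j(V) = 1/1780 (j(V) = 1/(2114 - 334) = 1/1780)
u(Y) = 662/387 - 622/Y (u(Y) = -662*(-1/387) - 622/Y = 662/387 - 622/Y)
u(-1340)/j(R(-37)) + d/3584741 = (662/387 - 622/(-1340))/(1/1780) + 1138000/3584741 = (662/387 - 622*(-1/1340))*1780 + 1138000*(1/3584741) = (662/387 + 311/670)*1780 + 1138000/3584741 = (563897/259290)*1780 + 1138000/3584741 = 100373666/25929 + 1138000/3584741 = 359843103032506/92948749389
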